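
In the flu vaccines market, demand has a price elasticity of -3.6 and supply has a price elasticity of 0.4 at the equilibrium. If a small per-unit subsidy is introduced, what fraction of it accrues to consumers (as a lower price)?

For a small subsidy around the equilibrium, the benefit split depends on the relative slopes, which at a point are proportional to the elasticities.
Buyer share = εs/(εs + |εd|) = 0.4/(0.4 + 3.6) = 0.1; seller share = |εd|/(εs + |εd|) = 0.9.

Consumer share = 0.1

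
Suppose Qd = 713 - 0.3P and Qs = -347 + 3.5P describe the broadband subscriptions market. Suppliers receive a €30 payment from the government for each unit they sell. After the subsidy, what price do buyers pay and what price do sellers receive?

Buyers pay 4775/19; sellers receive 5345/19

Pre-subsidy: 713 - 0.3P = -347 + 3.5P gives P* = 5300/19, Q* = 11957/19.
With the subsidy, sellers receive Ps = Pb + 30 for each unit, where Pb is the price buyers pay.
Supply in terms of Pb becomes Qs = -347 + 3.5(Pb + 30) = -242 + 3.5Pb. Setting this equal to demand: 713 - 0.3Pb = -242 + 3.5Pb, so Pb = 4775/19.
Sellers receive Ps = 4775/19 + 30 = 5345/19; Q' = 713 − 0.3·(4775/19) = 24229/38.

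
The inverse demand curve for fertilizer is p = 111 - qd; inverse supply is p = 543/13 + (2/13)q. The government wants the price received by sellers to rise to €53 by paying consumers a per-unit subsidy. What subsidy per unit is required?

At a seller price of 53, quantity supplied is -271.5 + 6.5·53 = 73.
Buyers absorb 73 only when they pay pb = 111 − 1·73 = 38.
s = ps − pb = 53 − 38 = 15.

Required subsidy s = €15 per unit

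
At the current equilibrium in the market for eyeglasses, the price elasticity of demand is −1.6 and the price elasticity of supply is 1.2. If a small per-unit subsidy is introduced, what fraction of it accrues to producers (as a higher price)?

For a small subsidy around the equilibrium, the benefit split depends on the relative slopes, which at a point are proportional to the elasticities.
Buyer share = εs/(εs + |εd|) = 1.2/(1.2 + 1.6) = 3/7; seller share = |εd|/(εs + |εd|) = 4/7.
So producers capture 4/7 of the subsidy.

Producer share = 4/7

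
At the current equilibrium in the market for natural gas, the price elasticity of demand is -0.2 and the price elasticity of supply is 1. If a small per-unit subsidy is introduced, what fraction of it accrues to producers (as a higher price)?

For a small subsidy around the equilibrium, the benefit split depends on the relative slopes, which at a point are proportional to the elasticities.
Buyer share = εs/(εs + |εd|) = 1/(1 + 0.2) = 5/6; seller share = |εd|/(εs + |εd|) = 1/6.
So producers capture 1/6 of the subsidy.

Producer share = 1/6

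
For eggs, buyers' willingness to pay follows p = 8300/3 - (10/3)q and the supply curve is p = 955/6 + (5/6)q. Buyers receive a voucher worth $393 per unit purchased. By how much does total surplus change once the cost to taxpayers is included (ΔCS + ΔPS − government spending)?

Net change in total surplus = -$18533.88

Pre-subsidy: 8300/3 - (10/3)q = 955/6 + (5/6)q gives q* = 625.8 and p* = 2042/3.
With the rebate, buyers effectively pay pb = ps − 393, where ps is the price sellers receive.
On the curves, pb = 8300/3 - (10/3)q and ps = 955/6 + (5/6)q; the wedge ps − pb = 393 gives 955/6 + (5/6)q − (8300/3 - (10/3)q) = 393, so q' = 720.12.
Then pb = 8300/3 − (10/3)·720.12 = 5494/15 and ps = 955/6 + (5/6)·720.12 = 11389/15.
ΔCS = ½(625.8 + 720.12)(2042/3 − 5494/15) = 211578.624; ΔPS = ½(625.8 + 720.12)(11389/15 − 2042/3) = 52894.656.
Government spending = 393 × 720.12 = 283007.16.
Net change = 211578.624 + 52894.656 − 283007.16 = -18533.88. The loss equals the DWL triangle ½·393·94.32.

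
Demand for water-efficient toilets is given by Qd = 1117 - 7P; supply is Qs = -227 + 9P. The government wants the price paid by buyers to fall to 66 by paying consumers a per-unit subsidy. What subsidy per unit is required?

At a buyer price of 66, quantity demanded is 1117 − 7·66 = 655.
Sellers supply 655 only when they receive Ps with -227 + 9·Ps = 655, i.e. Ps = 98.
s = Ps − Pb = 98 − 66 = 32.

Required subsidy s = 32 per unit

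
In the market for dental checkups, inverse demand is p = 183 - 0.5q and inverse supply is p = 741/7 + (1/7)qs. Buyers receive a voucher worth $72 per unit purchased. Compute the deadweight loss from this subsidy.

Deadweight loss = $4032

Pre-subsidy: 183 - 0.5q = 741/7 + (1/7)q gives q* = 120 and p* = 123.
With the rebate, buyers effectively pay pb = ps − 72, where ps is the price sellers receive.
On the curves, pb = 183 - 0.5q and ps = 741/7 + (1/7)q; the wedge ps − pb = 72 gives 741/7 + (1/7)q − (183 - 0.5q) = 72, so q' = 232.
Then pb = 183 − 0.5·232 = 67 and ps = 741/7 + (1/7)·232 = 139.
The subsidy expands output by 232 − 120 = 112 past the efficient level; on those units the gap between marginal cost and willingness to pay runs from 0 up to 72.
DWL = ½ × 72 × 112 = 4032.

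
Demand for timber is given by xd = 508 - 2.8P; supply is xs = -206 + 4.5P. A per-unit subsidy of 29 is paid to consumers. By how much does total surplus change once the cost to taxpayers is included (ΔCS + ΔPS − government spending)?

Pre-subsidy: 508 - 2.8P = -206 + 4.5P gives P* = 7140/73, x* = 17092/73.
With the rebate, buyers effectively pay Pb = Ps − 29, where Ps is the price sellers receive.
Demand in terms of Ps becomes xd = 508 − 2.8(Ps − 29) = 589.2 - 2.8Ps. Setting this equal to supply: 589.2 - 2.8Ps = -206 + 4.5Ps, so Ps = 7952/73.
Buyers pay Pb = 7952/73 − 29 = 5835/73; x' = -206 + 4.5·(7952/73) = 20746/73.
ΔCS = ½(17092/73 + 20746/73)(7140/73 − 5835/73) = 24689295/5329; ΔPS = ½(17092/73 + 20746/73)(7952/73 − 7140/73) = 15362228/5329.
Government spending = 29 × 20746/73 = 601634/73.
Net change = 24689295/5329 + 15362228/5329 − 601634/73 = -52983/73. The loss equals the DWL triangle ½·29·3654/73.

Net change in total surplus = -52983/73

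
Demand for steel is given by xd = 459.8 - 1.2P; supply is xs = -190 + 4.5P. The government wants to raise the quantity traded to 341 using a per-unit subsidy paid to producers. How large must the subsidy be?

Required subsidy s = 19 per unit

At x = 341, invert demand for the buyer price: Pb = (459.8 − 341)/1.2 = 99; invert supply for the seller price: Ps = (341 − (-190))/4.5 = 118.
The subsidy must fill the gap: s = Ps − Pb = 118 − 99 = 19.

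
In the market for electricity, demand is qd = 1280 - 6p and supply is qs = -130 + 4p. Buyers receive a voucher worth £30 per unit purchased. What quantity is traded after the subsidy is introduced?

Pre-subsidy: 1280 - 6p = -130 + 4p gives p* = 141, q* = 434.
With the rebate, buyers effectively pay pb = ps − 30, where ps is the price sellers receive.
Demand in terms of ps becomes qd = 1280 − 6(ps − 30) = 1460 - 6ps. Setting this equal to supply: 1460 - 6ps = -130 + 4ps, so ps = 159.
Buyers pay pb = 159 − 30 = 129; q' = -130 + 4·159 = 506.

q' = 506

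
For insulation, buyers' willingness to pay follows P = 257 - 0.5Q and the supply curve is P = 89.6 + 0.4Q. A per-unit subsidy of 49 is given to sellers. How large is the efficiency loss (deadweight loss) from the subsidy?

Pre-subsidy: 257 - 0.5Q = 89.6 + 0.4Q gives Q* = 186 and P* = 164.
With the subsidy, sellers receive Ps = Pb + 49 for each unit, where Pb is the price buyers pay.
On the curves, Pb = 257 - 0.5Q and Ps = 89.6 + 0.4Q; the wedge Ps − Pb = 49 gives 89.6 + 0.4Q − (257 - 0.5Q) = 49, so Q' = 2164/9.
Then Pb = 257 − 0.5·(2164/9) = 1231/9 and Ps = 89.6 + 0.4·(2164/9) = 1672/9.
The subsidy expands output by 2164/9 − 186 = 490/9 past the efficient level; on those units the gap between marginal cost and willingness to pay runs from 0 up to 49.
DWL = ½ × 49 × 490/9 = 12005/9.

Deadweight loss = 12005/9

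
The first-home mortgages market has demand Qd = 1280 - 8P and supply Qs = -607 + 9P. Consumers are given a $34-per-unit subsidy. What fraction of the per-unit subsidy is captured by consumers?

Consumer share = 9/17

Pre-subsidy: 1280 - 8P = -607 + 9P gives P* = 111, Q* = 392.
With the rebate, buyers effectively pay Pb = Ps − 34, where Ps is the price sellers receive.
Demand in terms of Ps becomes Qd = 1280 − 8(Ps − 34) = 1552 - 8Ps. Setting this equal to supply: 1552 - 8Ps = -607 + 9Ps, so Ps = 127.
Buyers pay Pb = 127 − 34 = 93; Q' = -607 + 9·127 = 536.
Buyers' price falls by P* − Pb = 111 − 93 = 18; sellers' price rises by Ps − P* = 127 − 111 = 16.
So consumers capture 18/34 = 9/17 of each unit of subsidy.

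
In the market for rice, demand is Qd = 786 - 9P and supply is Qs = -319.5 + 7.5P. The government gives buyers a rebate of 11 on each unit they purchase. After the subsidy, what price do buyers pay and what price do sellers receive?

Buyers pay 62; sellers receive 73

Pre-subsidy: 786 - 9P = -319.5 + 7.5P gives P* = 67, Q* = 183.
With the rebate, buyers effectively pay Pb = Ps − 11, where Ps is the price sellers receive.
Demand in terms of Ps becomes Qd = 786 − 9(Ps − 11) = 885 - 9Ps. Setting this equal to supply: 885 - 9Ps = -319.5 + 7.5Ps, so Ps = 73.
Buyers pay Pb = 73 − 11 = 62; Q' = -319.5 + 7.5·73 = 228.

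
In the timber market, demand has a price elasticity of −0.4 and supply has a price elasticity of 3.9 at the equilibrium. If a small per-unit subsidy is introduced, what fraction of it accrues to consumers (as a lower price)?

For a small subsidy around the equilibrium, the benefit split depends on the relative slopes, which at a point are proportional to the elasticities.
Buyer share = εs/(εs + |εd|) = 3.9/(3.9 + 0.4) = 39/43; seller share = |εd|/(εs + |εd|) = 4/43.

Consumer share = 39/43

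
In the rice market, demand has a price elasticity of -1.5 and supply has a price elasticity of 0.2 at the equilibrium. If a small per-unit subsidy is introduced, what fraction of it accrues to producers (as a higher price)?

Producer share = 15/17

For a small subsidy around the equilibrium, the benefit split depends on the relative slopes, which at a point are proportional to the elasticities.
Buyer share = εs/(εs + |εd|) = 0.2/(0.2 + 1.5) = 2/17; seller share = |εd|/(εs + |εd|) = 15/17.
So producers capture 15/17 of the subsidy.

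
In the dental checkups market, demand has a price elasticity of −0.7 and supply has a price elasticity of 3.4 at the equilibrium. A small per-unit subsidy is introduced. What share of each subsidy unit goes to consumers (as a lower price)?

For a small subsidy around the equilibrium, the benefit split depends on the relative slopes, which at a point are proportional to the elasticities.
Buyer share = εs/(εs + |εd|) = 3.4/(3.4 + 0.7) = 34/41; seller share = |εd|/(εs + |εd|) = 7/41.

Consumer share = 34/41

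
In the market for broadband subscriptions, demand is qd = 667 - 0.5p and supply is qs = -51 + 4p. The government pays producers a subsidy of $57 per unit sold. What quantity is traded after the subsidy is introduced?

Pre-subsidy: 667 - 0.5p = -51 + 4p gives p* = 1436/9, q* = 5285/9.
With the subsidy, sellers receive ps = pb + 57 for each unit, where pb is the price buyers pay.
Supply in terms of pb becomes qs = -51 + 4(pb + 57) = 177 + 4pb. Setting this equal to demand: 667 - 0.5pb = 177 + 4pb, so pb = 980/9.
Sellers receive ps = 980/9 + 57 = 1493/9; q' = 667 − 0.5·(980/9) = 5513/9.

q' = 5513/9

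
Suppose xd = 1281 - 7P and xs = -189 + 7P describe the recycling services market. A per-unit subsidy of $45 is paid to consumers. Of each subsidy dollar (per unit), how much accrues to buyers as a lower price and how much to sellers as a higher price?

Buyers gain $22.5 per unit; sellers gain $22.5 per unit

Pre-subsidy: 1281 - 7P = -189 + 7P gives P* = 105, x* = 546.
With the rebate, buyers effectively pay Pb = Ps − 45, where Ps is the price sellers receive.
Demand in terms of Ps becomes xd = 1281 − 7(Ps − 45) = 1596 - 7Ps. Setting this equal to supply: 1596 - 7Ps = -189 + 7Ps, so Ps = 127.5.
Buyers pay Pb = 127.5 − 45 = 82.5; x' = -189 + 7·127.5 = 703.5.
Buyers' price falls by P* − Pb = 105 − 82.5 = 22.5; sellers' price rises by Ps − P* = 127.5 − 105 = 22.5.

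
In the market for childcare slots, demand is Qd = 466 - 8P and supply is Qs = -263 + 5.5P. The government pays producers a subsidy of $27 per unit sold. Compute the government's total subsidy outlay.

Government cost = $3294

Pre-subsidy: 466 - 8P = -263 + 5.5P gives P* = 54, Q* = 34.
With the subsidy, sellers receive Ps = Pb + 27 for each unit, where Pb is the price buyers pay.
Supply in terms of Pb becomes Qs = -263 + 5.5(Pb + 27) = -114.5 + 5.5Pb. Setting this equal to demand: 466 - 8Pb = -114.5 + 5.5Pb, so Pb = 43.
Sellers receive Ps = 43 + 27 = 70; Q' = 466 − 8·43 = 122.
Government outlay = subsidy × quantity = 27 × 122 = 3294.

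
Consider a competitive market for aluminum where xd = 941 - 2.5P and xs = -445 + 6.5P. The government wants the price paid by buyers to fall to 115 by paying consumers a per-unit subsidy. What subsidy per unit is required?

Required subsidy s = 54 per unit

At a buyer price of 115, quantity demanded is 941 − 2.5·115 = 653.5.
Sellers supply 653.5 only when they receive Ps with -445 + 6.5·Ps = 653.5, i.e. Ps = 169.
s = Ps − Pb = 169 − 115 = 54.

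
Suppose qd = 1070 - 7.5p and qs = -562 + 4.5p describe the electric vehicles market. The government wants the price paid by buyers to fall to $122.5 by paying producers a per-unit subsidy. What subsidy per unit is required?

Required subsidy s = $36 per unit

At a buyer price of 122.5, quantity demanded is 1070 − 7.5·122.5 = 151.25.
Sellers supply 151.25 only when they receive ps with -562 + 4.5·ps = 151.25, i.e. ps = 158.5.
s = ps − pb = 158.5 − 122.5 = 36.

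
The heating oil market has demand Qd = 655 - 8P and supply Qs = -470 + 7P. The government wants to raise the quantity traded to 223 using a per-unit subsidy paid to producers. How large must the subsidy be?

Required subsidy s = 45 per unit

At Q = 223, invert demand for the buyer price: Pb = (655 − 223)/8 = 54; invert supply for the seller price: Ps = (223 − (-470))/7 = 99.
The subsidy must fill the gap: s = Ps − Pb = 99 − 54 = 45.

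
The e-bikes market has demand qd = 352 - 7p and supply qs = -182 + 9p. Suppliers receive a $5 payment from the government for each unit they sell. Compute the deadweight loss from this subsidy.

Deadweight loss = $49.21875

Pre-subsidy: 352 - 7p = -182 + 9p gives p* = 33.375, q* = 118.375.
With the subsidy, sellers receive ps = pb + 5 for each unit, where pb is the price buyers pay.
Supply in terms of pb becomes qs = -182 + 9(pb + 5) = -137 + 9pb. Setting this equal to demand: 352 - 7pb = -137 + 9pb, so pb = 30.5625.
Sellers receive ps = 30.5625 + 5 = 35.5625; q' = 352 − 7·30.5625 = 138.0625.
The subsidy expands output by 138.0625 − 118.375 = 19.6875 past the efficient level; on those units the gap between marginal cost and willingness to pay runs from 0 up to 5.
DWL = ½ × 5 × 19.6875 = 49.21875.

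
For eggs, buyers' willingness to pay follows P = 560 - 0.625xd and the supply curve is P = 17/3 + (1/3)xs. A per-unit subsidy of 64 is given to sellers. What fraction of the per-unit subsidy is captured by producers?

Pre-subsidy: 560 - 0.625x = 17/3 + (1/3)x gives x* = 13304/23 and P* = 4565/23.
With the subsidy, sellers receive Ps = Pb + 64 for each unit, where Pb is the price buyers pay.
On the curves, Pb = 560 - 0.625x and Ps = 17/3 + (1/3)x; the wedge Ps − Pb = 64 gives 17/3 + (1/3)x − (560 - 0.625x) = 64, so x' = 14840/23.
Then Pb = 560 − 0.625·(14840/23) = 3605/23 and Ps = 17/3 + (1/3)·(14840/23) = 5077/23.
Buyers' price falls by P* − Pb = 4565/23 − 3605/23 = 960/23; sellers' price rises by Ps − P* = 5077/23 − 4565/23 = 512/23.
So producers capture (512/23)/64 = 8/23 of each unit of subsidy.

Producer share = 8/23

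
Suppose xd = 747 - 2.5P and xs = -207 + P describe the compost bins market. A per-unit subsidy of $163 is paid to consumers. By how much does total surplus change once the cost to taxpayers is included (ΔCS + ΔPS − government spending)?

Net change in total surplus = -132845/14

Pre-subsidy: 747 - 2.5P = -207 + P gives P* = 1908/7, x* = 459/7.
With the rebate, buyers effectively pay Pb = Ps − 163, where Ps is the price sellers receive.
Demand in terms of Ps becomes xd = 747 − 2.5(Ps − 163) = 1154.5 - 2.5Ps. Setting this equal to supply: 1154.5 - 2.5Ps = -207 + Ps, so Ps = 389.
Buyers pay Pb = 389 − 163 = 226; x' = -207 + 1·389 = 182.
ΔCS = ½(459/7 + 182)(1908/7 − 226) = 282479/49; ΔPS = ½(459/7 + 182)(389 − 1908/7) = 1412395/98.
Government spending = 163 × 182 = 29666.
Net change = 282479/49 + 1412395/98 − 29666 = -132845/14. The loss equals the DWL triangle ½·163·815/7.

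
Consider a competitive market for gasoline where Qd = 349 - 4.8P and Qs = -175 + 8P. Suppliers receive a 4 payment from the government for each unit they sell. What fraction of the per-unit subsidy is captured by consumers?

Pre-subsidy: 349 - 4.8P = -175 + 8P gives P* = 40.9375, Q* = 152.5.
With the subsidy, sellers receive Ps = Pb + 4 for each unit, where Pb is the price buyers pay.
Supply in terms of Pb becomes Qs = -175 + 8(Pb + 4) = -143 + 8Pb. Setting this equal to demand: 349 - 4.8Pb = -143 + 8Pb, so Pb = 38.4375.
Sellers receive Ps = 38.4375 + 4 = 42.4375; Q' = 349 − 4.8·38.4375 = 164.5.
Buyers' price falls by P* − Pb = 40.9375 − 38.4375 = 2.5; sellers' price rises by Ps − P* = 42.4375 − 40.9375 = 1.5.
So consumers capture 2.5/4 = 0.625 of each unit of subsidy.

Consumer share = 0.625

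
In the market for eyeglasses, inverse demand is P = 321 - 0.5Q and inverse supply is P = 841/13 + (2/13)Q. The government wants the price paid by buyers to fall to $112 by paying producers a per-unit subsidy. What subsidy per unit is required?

Required subsidy s = $17 per unit

At a buyer price of 112, quantity demanded is 642 − 2·112 = 418.
Sellers supply 418 only when they receive Ps = 841/13 + (2/13)·418 = 129.
s = Ps − Pb = 129 − 112 = 17.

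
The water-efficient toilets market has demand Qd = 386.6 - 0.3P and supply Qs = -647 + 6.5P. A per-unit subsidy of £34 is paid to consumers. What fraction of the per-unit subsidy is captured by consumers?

Consumer share = 65/68

Pre-subsidy: 386.6 - 0.3P = -647 + 6.5P gives P* = 152, Q* = 341.
With the rebate, buyers effectively pay Pb = Ps − 34, where Ps is the price sellers receive.
Demand in terms of Ps becomes Qd = 386.6 − 0.3(Ps − 34) = 396.8 - 0.3Ps. Setting this equal to supply: 396.8 - 0.3Ps = -647 + 6.5Ps, so Ps = 153.5.
Buyers pay Pb = 153.5 − 34 = 119.5; Q' = -647 + 6.5·153.5 = 350.75.
Buyers' price falls by P* − Pb = 152 − 119.5 = 32.5; sellers' price rises by Ps − P* = 153.5 − 152 = 1.5.
So consumers capture 32.5/34 = 65/68 of each unit of subsidy.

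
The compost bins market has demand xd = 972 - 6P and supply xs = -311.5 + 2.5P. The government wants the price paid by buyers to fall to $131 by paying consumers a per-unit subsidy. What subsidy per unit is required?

At a buyer price of 131, quantity demanded is 972 − 6·131 = 186.
Sellers supply 186 only when they receive Ps with -311.5 + 2.5·Ps = 186, i.e. Ps = 199.
s = Ps − Pb = 199 − 131 = 68.

Required subsidy s = $68 per unit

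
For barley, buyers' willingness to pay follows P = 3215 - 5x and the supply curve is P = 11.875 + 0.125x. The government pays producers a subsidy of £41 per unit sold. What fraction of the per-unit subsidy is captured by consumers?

Pre-subsidy: 3215 - 5x = 11.875 + 0.125x gives x* = 625 and P* = 90.
With the subsidy, sellers receive Ps = Pb + 41 for each unit, where Pb is the price buyers pay.
On the curves, Pb = 3215 - 5x and Ps = 11.875 + 0.125x; the wedge Ps − Pb = 41 gives 11.875 + 0.125x − (3215 - 5x) = 41, so x' = 633.
Then Pb = 3215 − 5·633 = 50 and Ps = 11.875 + 0.125·633 = 91.
Buyers' price falls by P* − Pb = 90 − 50 = 40; sellers' price rises by Ps − P* = 91 − 90 = 1.
So consumers capture 40/41 = 40/41 of each unit of subsidy.

Consumer share = 40/41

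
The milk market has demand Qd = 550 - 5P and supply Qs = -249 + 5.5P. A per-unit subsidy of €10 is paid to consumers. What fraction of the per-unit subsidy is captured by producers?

Producer share = 10/21

Pre-subsidy: 550 - 5P = -249 + 5.5P gives P* = 1598/21, Q* = 3560/21.
With the rebate, buyers effectively pay Pb = Ps − 10, where Ps is the price sellers receive.
Demand in terms of Ps becomes Qd = 550 − 5(Ps − 10) = 600 - 5Ps. Setting this equal to supply: 600 - 5Ps = -249 + 5.5Ps, so Ps = 566/7.
Buyers pay Pb = 566/7 − 10 = 496/7; Q' = -249 + 5.5·(566/7) = 1370/7.
Buyers' price falls by P* − Pb = 1598/21 − 496/7 = 110/21; sellers' price rises by Ps − P* = 566/7 − 1598/21 = 100/21.
So producers capture (100/21)/10 = 10/21 of each unit of subsidy.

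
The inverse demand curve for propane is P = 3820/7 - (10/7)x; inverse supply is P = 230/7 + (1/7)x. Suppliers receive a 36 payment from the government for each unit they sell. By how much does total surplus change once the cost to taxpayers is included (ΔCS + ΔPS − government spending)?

Pre-subsidy: 3820/7 - (10/7)x = 230/7 + (1/7)x gives x* = 3590/11 and P* = 6120/77.
With the subsidy, sellers receive Ps = Pb + 36 for each unit, where Pb is the price buyers pay.
On the curves, Pb = 3820/7 - (10/7)x and Ps = 230/7 + (1/7)x; the wedge Ps − Pb = 36 gives 230/7 + (1/7)x − (3820/7 - (10/7)x) = 36, so x' = 3842/11.
Then Pb = 3820/7 − (10/7)·(3842/11) = 3600/77 and Ps = 230/7 + (1/7)·(3842/11) = 6372/77.
ΔCS = ½(3590/11 + 3842/11)(6120/77 − 3600/77) = 1337760/121; ΔPS = ½(3590/11 + 3842/11)(6372/77 − 6120/77) = 133776/121.
Government spending = 36 × 3842/11 = 138312/11.
Net change = 1337760/121 + 133776/121 − 138312/11 = -4536/11. The loss equals the DWL triangle ½·36·252/11.

Net change in total surplus = -4536/11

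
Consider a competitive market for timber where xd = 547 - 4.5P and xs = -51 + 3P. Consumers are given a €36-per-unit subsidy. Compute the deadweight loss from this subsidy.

Pre-subsidy: 547 - 4.5P = -51 + 3P gives P* = 1196/15, x* = 188.2.
With the rebate, buyers effectively pay Pb = Ps − 36, where Ps is the price sellers receive.
Demand in terms of Ps becomes xd = 547 − 4.5(Ps − 36) = 709 - 4.5Ps. Setting this equal to supply: 709 - 4.5Ps = -51 + 3Ps, so Ps = 304/3.
Buyers pay Pb = 304/3 − 36 = 196/3; x' = -51 + 3·(304/3) = 253.
The subsidy expands output by 253 − 188.2 = 64.8 past the efficient level; on those units the gap between marginal cost and willingness to pay runs from 0 up to 36.
DWL = ½ × 36 × 64.8 = 1166.4.

Deadweight loss = €1166.4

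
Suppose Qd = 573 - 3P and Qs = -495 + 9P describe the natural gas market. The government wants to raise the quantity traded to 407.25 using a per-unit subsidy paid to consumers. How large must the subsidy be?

Required subsidy s = 45 per unit

At Q = 407.25, invert demand for the buyer price: Pb = (573 − 407.25)/3 = 55.25; invert supply for the seller price: Ps = (407.25 − (-495))/9 = 100.25.
The subsidy must fill the gap: s = Ps − Pb = 100.25 − 55.25 = 45.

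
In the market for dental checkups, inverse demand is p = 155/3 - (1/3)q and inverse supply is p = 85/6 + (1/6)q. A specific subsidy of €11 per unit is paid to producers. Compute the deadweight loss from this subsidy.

Pre-subsidy: 155/3 - (1/3)q = 85/6 + (1/6)q gives q* = 75 and p* = 80/3.
With the subsidy, sellers receive ps = pb + 11 for each unit, where pb is the price buyers pay.
On the curves, pb = 155/3 - (1/3)q and ps = 85/6 + (1/6)q; the wedge ps − pb = 11 gives 85/6 + (1/6)q − (155/3 - (1/3)q) = 11, so q' = 97.
Then pb = 155/3 − (1/3)·97 = 58/3 and ps = 85/6 + (1/6)·97 = 91/3.
The subsidy expands output by 97 − 75 = 22 past the efficient level; on those units the gap between marginal cost and willingness to pay runs from 0 up to 11.
DWL = ½ × 11 × 22 = 121.

Deadweight loss = €121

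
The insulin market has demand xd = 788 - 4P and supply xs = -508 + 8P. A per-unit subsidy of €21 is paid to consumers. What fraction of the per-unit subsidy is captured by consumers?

Pre-subsidy: 788 - 4P = -508 + 8P gives P* = 108, x* = 356.
With the rebate, buyers effectively pay Pb = Ps − 21, where Ps is the price sellers receive.
Demand in terms of Ps becomes xd = 788 − 4(Ps − 21) = 872 - 4Ps. Setting this equal to supply: 872 - 4Ps = -508 + 8Ps, so Ps = 115.
Buyers pay Pb = 115 − 21 = 94; x' = -508 + 8·115 = 412.
Buyers' price falls by P* − Pb = 108 − 94 = 14; sellers' price rises by Ps − P* = 115 − 108 = 7.
So consumers capture 14/21 = 2/3 of each unit of subsidy.

Consumer share = 2/3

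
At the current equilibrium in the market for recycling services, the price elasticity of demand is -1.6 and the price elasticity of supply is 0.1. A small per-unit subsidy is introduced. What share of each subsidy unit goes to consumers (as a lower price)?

For a small subsidy around the equilibrium, the benefit split depends on the relative slopes, which at a point are proportional to the elasticities.
Buyer share = εs/(εs + |εd|) = 0.1/(0.1 + 1.6) = 1/17; seller share = |εd|/(εs + |εd|) = 16/17.

Consumer share = 1/17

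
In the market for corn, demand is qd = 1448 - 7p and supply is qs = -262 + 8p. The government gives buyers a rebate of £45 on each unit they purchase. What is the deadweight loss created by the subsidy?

Deadweight loss = £3780

Pre-subsidy: 1448 - 7p = -262 + 8p gives p* = 114, q* = 650.
With the rebate, buyers effectively pay pb = ps − 45, where ps is the price sellers receive.
Demand in terms of ps becomes qd = 1448 − 7(ps − 45) = 1763 - 7ps. Setting this equal to supply: 1763 - 7ps = -262 + 8ps, so ps = 135.
Buyers pay pb = 135 − 45 = 90; q' = -262 + 8·135 = 818.
The subsidy expands output by 818 − 650 = 168 past the efficient level; on those units the gap between marginal cost and willingness to pay runs from 0 up to 45.
DWL = ½ × 45 × 168 = 3780.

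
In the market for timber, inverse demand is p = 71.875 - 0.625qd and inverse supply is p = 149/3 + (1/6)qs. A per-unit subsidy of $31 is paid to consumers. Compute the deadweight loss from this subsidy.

Deadweight loss = 11532/19

Pre-subsidy: 71.875 - 0.625q = 149/3 + (1/6)q gives q* = 533/19 and p* = 2065/38.
With the rebate, buyers effectively pay pb = ps − 31, where ps is the price sellers receive.
On the curves, pb = 71.875 - 0.625q and ps = 149/3 + (1/6)q; the wedge ps − pb = 31 gives 149/3 + (1/6)q − (71.875 - 0.625q) = 31, so q' = 1277/19.
Then pb = 71.875 − 0.625·(1277/19) = 1135/38 and ps = 149/3 + (1/6)·(1277/19) = 2313/38.
The subsidy expands output by 1277/19 − 533/19 = 744/19 past the efficient level; on those units the gap between marginal cost and willingness to pay runs from 0 up to 31.
DWL = ½ × 31 × 744/19 = 11532/19.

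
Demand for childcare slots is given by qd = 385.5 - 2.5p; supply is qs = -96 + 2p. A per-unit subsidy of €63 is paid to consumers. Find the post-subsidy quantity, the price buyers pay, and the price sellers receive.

q' = 188; buyers pay €79; sellers receive €142

Pre-subsidy: 385.5 - 2.5p = -96 + 2p gives p* = 107, q* = 118.
With the rebate, buyers effectively pay pb = ps − 63, where ps is the price sellers receive.
Demand in terms of ps becomes qd = 385.5 − 2.5(ps − 63) = 543 - 2.5ps. Setting this equal to supply: 543 - 2.5ps = -96 + 2ps, so ps = 142.
Buyers pay pb = 142 − 63 = 79; q' = -96 + 2·142 = 188.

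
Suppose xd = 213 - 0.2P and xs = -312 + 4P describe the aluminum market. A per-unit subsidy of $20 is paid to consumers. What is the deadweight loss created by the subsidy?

Deadweight loss = 800/21

Pre-subsidy: 213 - 0.2P = -312 + 4P gives P* = 125, x* = 188.
With the rebate, buyers effectively pay Pb = Ps − 20, where Ps is the price sellers receive.
Demand in terms of Ps becomes xd = 213 − 0.2(Ps − 20) = 217 - 0.2Ps. Setting this equal to supply: 217 - 0.2Ps = -312 + 4Ps, so Ps = 2645/21.
Buyers pay Pb = 2645/21 − 20 = 2225/21; x' = -312 + 4·(2645/21) = 4028/21.
The subsidy expands output by 4028/21 − 188 = 80/21 past the efficient level; on those units the gap between marginal cost and willingness to pay runs from 0 up to 20.
DWL = ½ × 20 × 80/21 = 800/21.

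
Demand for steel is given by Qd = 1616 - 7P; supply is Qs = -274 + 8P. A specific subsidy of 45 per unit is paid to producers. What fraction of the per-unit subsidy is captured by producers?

Pre-subsidy: 1616 - 7P = -274 + 8P gives P* = 126, Q* = 734.
With the subsidy, sellers receive Ps = Pb + 45 for each unit, where Pb is the price buyers pay.
Supply in terms of Pb becomes Qs = -274 + 8(Pb + 45) = 86 + 8Pb. Setting this equal to demand: 1616 - 7Pb = 86 + 8Pb, so Pb = 102.
Sellers receive Ps = 102 + 45 = 147; Q' = 1616 − 7·102 = 902.
Buyers' price falls by P* − Pb = 126 − 102 = 24; sellers' price rises by Ps − P* = 147 − 126 = 21.
So producers capture 21/45 = 7/15 of each unit of subsidy.

Producer share = 7/15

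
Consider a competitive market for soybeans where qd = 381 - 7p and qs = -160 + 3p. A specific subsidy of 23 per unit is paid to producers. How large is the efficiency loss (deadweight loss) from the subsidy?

Pre-subsidy: 381 - 7p = -160 + 3p gives p* = 54.1, q* = 2.3.
With the subsidy, sellers receive ps = pb + 23 for each unit, where pb is the price buyers pay.
Supply in terms of pb becomes qs = -160 + 3(pb + 23) = -91 + 3pb. Setting this equal to demand: 381 - 7pb = -91 + 3pb, so pb = 47.2.
Sellers receive ps = 47.2 + 23 = 70.2; q' = 381 − 7·47.2 = 50.6.
The subsidy expands output by 50.6 − 2.3 = 48.3 past the efficient level; on those units the gap between marginal cost and willingness to pay runs from 0 up to 23.
DWL = ½ × 23 × 48.3 = 555.45.

Deadweight loss = 555.45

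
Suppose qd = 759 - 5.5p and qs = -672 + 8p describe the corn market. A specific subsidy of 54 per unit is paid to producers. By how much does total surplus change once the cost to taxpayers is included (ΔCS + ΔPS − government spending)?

Net change in total surplus = -4752

Pre-subsidy: 759 - 5.5p = -672 + 8p gives p* = 106, q* = 176.
With the subsidy, sellers receive ps = pb + 54 for each unit, where pb is the price buyers pay.
Supply in terms of pb becomes qs = -672 + 8(pb + 54) = -240 + 8pb. Setting this equal to demand: 759 - 5.5pb = -240 + 8pb, so pb = 74.
Sellers receive ps = 74 + 54 = 128; q' = 759 − 5.5·74 = 352.
ΔCS = ½(176 + 352)(106 − 74) = 8448; ΔPS = ½(176 + 352)(128 − 106) = 5808.
Government spending = 54 × 352 = 19008.
Net change = 8448 + 5808 − 19008 = -4752. The loss equals the DWL triangle ½·54·176.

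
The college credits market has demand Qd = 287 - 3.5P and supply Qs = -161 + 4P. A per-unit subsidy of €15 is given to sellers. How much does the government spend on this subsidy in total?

Pre-subsidy: 287 - 3.5P = -161 + 4P gives P* = 896/15, Q* = 1169/15.
With the subsidy, sellers receive Ps = Pb + 15 for each unit, where Pb is the price buyers pay.
Supply in terms of Pb becomes Qs = -161 + 4(Pb + 15) = -101 + 4Pb. Setting this equal to demand: 287 - 3.5Pb = -101 + 4Pb, so Pb = 776/15.
Sellers receive Ps = 776/15 + 15 = 1001/15; Q' = 287 − 3.5·(776/15) = 1589/15.
Government outlay = subsidy × quantity = 15 × 1589/15 = 1589.

Government cost = €1589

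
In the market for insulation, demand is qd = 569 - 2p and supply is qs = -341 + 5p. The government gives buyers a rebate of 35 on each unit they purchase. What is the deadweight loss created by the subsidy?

Pre-subsidy: 569 - 2p = -341 + 5p gives p* = 130, q* = 309.
With the rebate, buyers effectively pay pb = ps − 35, where ps is the price sellers receive.
Demand in terms of ps becomes qd = 569 − 2(ps − 35) = 639 - 2ps. Setting this equal to supply: 639 - 2ps = -341 + 5ps, so ps = 140.
Buyers pay pb = 140 − 35 = 105; q' = -341 + 5·140 = 359.
The subsidy expands output by 359 − 309 = 50 past the efficient level; on those units the gap between marginal cost and willingness to pay runs from 0 up to 35.
DWL = ½ × 35 × 50 = 875.

Deadweight loss = 875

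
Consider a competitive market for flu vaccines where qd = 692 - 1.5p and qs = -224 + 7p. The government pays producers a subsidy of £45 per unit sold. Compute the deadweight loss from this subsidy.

Deadweight loss = 42525/34

Pre-subsidy: 692 - 1.5p = -224 + 7p gives p* = 1832/17, q* = 9016/17.
With the subsidy, sellers receive ps = pb + 45 for each unit, where pb is the price buyers pay.
Supply in terms of pb becomes qs = -224 + 7(pb + 45) = 91 + 7pb. Setting this equal to demand: 692 - 1.5pb = 91 + 7pb, so pb = 1202/17.
Sellers receive ps = 1202/17 + 45 = 1967/17; q' = 692 − 1.5·(1202/17) = 9961/17.
The subsidy expands output by 9961/17 − 9016/17 = 945/17 past the efficient level; on those units the gap between marginal cost and willingness to pay runs from 0 up to 45.
DWL = ½ × 45 × 945/17 = 42525/34.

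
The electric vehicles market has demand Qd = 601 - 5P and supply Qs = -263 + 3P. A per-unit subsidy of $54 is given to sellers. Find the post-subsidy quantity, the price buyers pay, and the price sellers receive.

Q' = 162.25; buyers pay $87.75; sellers receive $141.75

Pre-subsidy: 601 - 5P = -263 + 3P gives P* = 108, Q* = 61.
With the subsidy, sellers receive Ps = Pb + 54 for each unit, where Pb is the price buyers pay.
Supply in terms of Pb becomes Qs = -263 + 3(Pb + 54) = -101 + 3Pb. Setting this equal to demand: 601 - 5Pb = -101 + 3Pb, so Pb = 87.75.
Sellers receive Ps = 87.75 + 54 = 141.75; Q' = 601 − 5·87.75 = 162.25.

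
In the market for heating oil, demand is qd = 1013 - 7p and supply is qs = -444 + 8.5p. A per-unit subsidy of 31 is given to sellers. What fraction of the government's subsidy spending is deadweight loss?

Pre-subsidy: 1013 - 7p = -444 + 8.5p gives p* = 94, q* = 355.
With the subsidy, sellers receive ps = pb + 31 for each unit, where pb is the price buyers pay.
Supply in terms of pb becomes qs = -444 + 8.5(pb + 31) = -180.5 + 8.5pb. Setting this equal to demand: 1013 - 7pb = -180.5 + 8.5pb, so pb = 77.
Sellers receive ps = 77 + 31 = 108; q' = 1013 − 7·77 = 474.
ΔCS = ½(355 + 474)(94 − 77) = 7046.5; ΔPS = ½(355 + 474)(108 − 94) = 5803.
Government spending = 31 × 474 = 14694.
DWL = ½ × 31 × (474 − 355) = 1844.5; fraction = 1844.5 / 14694 = 119/948.

DWL / government spending = 119/948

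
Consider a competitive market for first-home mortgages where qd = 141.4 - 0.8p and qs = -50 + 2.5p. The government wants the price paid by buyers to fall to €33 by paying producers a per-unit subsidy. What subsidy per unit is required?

At a buyer price of 33, quantity demanded is 141.4 − 0.8·33 = 115.
Sellers supply 115 only when they receive ps with -50 + 2.5·ps = 115, i.e. ps = 66.
s = ps − pb = 66 − 33 = 33.

Required subsidy s = €33 per unit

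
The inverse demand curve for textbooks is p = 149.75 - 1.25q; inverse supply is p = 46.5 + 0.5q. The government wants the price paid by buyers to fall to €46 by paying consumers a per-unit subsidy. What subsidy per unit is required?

Required subsidy s = €42 per unit

At a buyer price of 46, quantity demanded is 119.8 − 0.8·46 = 83.
Sellers supply 83 only when they receive ps = 46.5 + 0.5·83 = 88.
s = ps − pb = 88 − 46 = 42.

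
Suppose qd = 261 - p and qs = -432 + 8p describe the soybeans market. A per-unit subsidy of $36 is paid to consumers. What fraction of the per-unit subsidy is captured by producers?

Pre-subsidy: 261 - p = -432 + 8p gives p* = 77, q* = 184.
With the rebate, buyers effectively pay pb = ps − 36, where ps is the price sellers receive.
Demand in terms of ps becomes qd = 261 − 1(ps − 36) = 297 - ps. Setting this equal to supply: 297 - ps = -432 + 8ps, so ps = 81.
Buyers pay pb = 81 − 36 = 45; q' = -432 + 8·81 = 216.
Buyers' price falls by p* − pb = 77 − 45 = 32; sellers' price rises by ps − p* = 81 − 77 = 4.
So producers capture 4/36 = 1/9 of each unit of subsidy.

Producer share = 1/9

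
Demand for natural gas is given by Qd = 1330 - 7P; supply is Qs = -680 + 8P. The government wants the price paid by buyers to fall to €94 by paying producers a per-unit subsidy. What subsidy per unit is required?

At a buyer price of 94, quantity demanded is 1330 − 7·94 = 672.
Sellers supply 672 only when they receive Ps with -680 + 8·Ps = 672, i.e. Ps = 169.
s = Ps − Pb = 169 − 94 = 75.

Required subsidy s = €75 per unit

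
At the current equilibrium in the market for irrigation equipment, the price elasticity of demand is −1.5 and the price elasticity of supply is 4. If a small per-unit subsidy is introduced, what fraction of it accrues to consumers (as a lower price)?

For a small subsidy around the equilibrium, the benefit split depends on the relative slopes, which at a point are proportional to the elasticities.
Buyer share = εs/(εs + |εd|) = 4/(4 + 1.5) = 8/11; seller share = |εd|/(εs + |εd|) = 3/11.

Consumer share = 8/11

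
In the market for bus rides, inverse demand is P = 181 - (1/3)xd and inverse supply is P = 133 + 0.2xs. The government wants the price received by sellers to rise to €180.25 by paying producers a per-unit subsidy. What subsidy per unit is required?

At a seller price of 180.25, quantity supplied is -665 + 5·180.25 = 236.25.
Buyers absorb 236.25 only when they pay Pb = 181 − (1/3)·236.25 = 102.25.
s = Ps − Pb = 180.25 − 102.25 = 78.

Required subsidy s = €78 per unit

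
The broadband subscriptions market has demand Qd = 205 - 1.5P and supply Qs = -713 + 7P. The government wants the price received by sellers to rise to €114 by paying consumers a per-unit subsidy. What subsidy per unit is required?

At a seller price of 114, quantity supplied is -713 + 7·114 = 85.
Buyers absorb 85 only when they pay Pb with 205 − 1.5·Pb = 85, i.e. Pb = 80.
s = Ps − Pb = 114 − 80 = 34.

Required subsidy s = €34 per unit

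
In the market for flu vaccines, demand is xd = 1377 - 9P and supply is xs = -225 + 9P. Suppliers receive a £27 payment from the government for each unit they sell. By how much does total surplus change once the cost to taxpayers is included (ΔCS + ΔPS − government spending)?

Net change in total surplus = -£1640.25

Pre-subsidy: 1377 - 9P = -225 + 9P gives P* = 89, x* = 576.
With the subsidy, sellers receive Ps = Pb + 27 for each unit, where Pb is the price buyers pay.
Supply in terms of Pb becomes xs = -225 + 9(Pb + 27) = 18 + 9Pb. Setting this equal to demand: 1377 - 9Pb = 18 + 9Pb, so Pb = 75.5.
Sellers receive Ps = 75.5 + 27 = 102.5; x' = 1377 − 9·75.5 = 697.5.
ΔCS = ½(576 + 697.5)(89 − 75.5) = 8596.125; ΔPS = ½(576 + 697.5)(102.5 − 89) = 8596.125.
Government spending = 27 × 697.5 = 18832.5.
Net change = 8596.125 + 8596.125 − 18832.5 = -1640.25. The loss equals the DWL triangle ½·27·121.5.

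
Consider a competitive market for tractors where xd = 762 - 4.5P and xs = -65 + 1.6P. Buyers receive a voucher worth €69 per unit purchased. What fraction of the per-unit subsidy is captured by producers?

Producer share = 45/61

Pre-subsidy: 762 - 4.5P = -65 + 1.6P gives P* = 8270/61, x* = 9267/61.
With the rebate, buyers effectively pay Pb = Ps − 69, where Ps is the price sellers receive.
Demand in terms of Ps becomes xd = 762 − 4.5(Ps − 69) = 1072.5 - 4.5Ps. Setting this equal to supply: 1072.5 - 4.5Ps = -65 + 1.6Ps, so Ps = 11375/61.
Buyers pay Pb = 11375/61 − 69 = 7166/61; x' = -65 + 1.6·(11375/61) = 14235/61.
Buyers' price falls by P* − Pb = 8270/61 − 7166/61 = 1104/61; sellers' price rises by Ps − P* = 11375/61 − 8270/61 = 3105/61.
So producers capture (3105/61)/69 = 45/61 of each unit of subsidy.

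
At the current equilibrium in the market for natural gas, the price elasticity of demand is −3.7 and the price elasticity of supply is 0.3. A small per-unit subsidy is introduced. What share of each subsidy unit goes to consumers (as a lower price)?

For a small subsidy around the equilibrium, the benefit split depends on the relative slopes, which at a point are proportional to the elasticities.
Buyer share = εs/(εs + |εd|) = 0.3/(0.3 + 3.7) = 0.075; seller share = |εd|/(εs + |εd|) = 0.925.

Consumer share = 0.075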